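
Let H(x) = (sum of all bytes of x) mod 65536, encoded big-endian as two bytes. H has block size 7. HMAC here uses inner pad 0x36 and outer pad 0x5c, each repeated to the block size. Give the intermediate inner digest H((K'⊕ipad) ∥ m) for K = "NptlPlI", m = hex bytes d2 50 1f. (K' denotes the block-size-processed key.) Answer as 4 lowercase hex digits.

03da

Key "NptlPlI" = 4e 70 74 6c 50 6c 49 is exactly B = 7 bytes: K' = 4e 70 74 6c 50 6c 49.
K' ⊕ ipad = 78 46 42 5a 66 5a 7f.
Inner input = 78 46 42 5a 66 5a 7f ∥ d2 50 1f.
Inner hash: sum = 120+70+66+90+102+90+127+210+80+31 = 986 → 03 da.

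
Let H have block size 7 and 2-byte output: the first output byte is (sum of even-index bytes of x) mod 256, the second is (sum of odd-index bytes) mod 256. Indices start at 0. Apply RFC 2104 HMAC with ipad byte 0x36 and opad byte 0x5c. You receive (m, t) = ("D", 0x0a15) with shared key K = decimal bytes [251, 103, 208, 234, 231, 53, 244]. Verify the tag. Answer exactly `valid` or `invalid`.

invalid

Key decimal bytes [251, 103, 208, 234, 231, 53, 244] = fb 67 d0 ea e7 35 f4 is exactly B = 7 bytes: K' = fb 67 d0 ea e7 35 f4.
K' ⊕ ipad = cd 51 e6 dc d1 03 c2; K' ⊕ opad = a7 3b 8c b6 bb 69 a8.
Inner hash: even-index sum = 838 mod 256 = 70; odd-index sum = 372 mod 256 = 116 → 46 74.
Outer hash (recomputed tag): even-index sum = 778 mod 256 = 10; odd-index sum = 416 mod 256 = 160 → 0a a0.
Recomputed tag = 0aa0; claimed = 0a15 → mismatch.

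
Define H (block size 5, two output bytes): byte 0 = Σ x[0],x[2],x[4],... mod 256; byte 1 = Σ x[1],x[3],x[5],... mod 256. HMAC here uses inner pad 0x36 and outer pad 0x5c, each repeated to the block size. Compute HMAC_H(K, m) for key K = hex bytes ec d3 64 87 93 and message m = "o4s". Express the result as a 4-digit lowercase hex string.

2f6f

Key hex bytes ec d3 64 87 93 is exactly B = 5 bytes: K' = ec d3 64 87 93.
K' ⊕ ipad = da e5 52 b1 a5.  K' ⊕ opad = b0 8f 38 db cf.
Inner input = (K'⊕ipad) ∥ m = da e5 52 b1 a5 ∥ 6f 34 73.
Inner hash: even-index sum = 517 mod 256 = 5; odd-index sum = 632 mod 256 = 120 → 05 78.
Outer input = (K'⊕opad) ∥ inner = b0 8f 38 db cf ∥ 05 78.
Outer hash (tag): even-index sum = 559 mod 256 = 47; odd-index sum = 367 mod 256 = 111 → 2f 6f.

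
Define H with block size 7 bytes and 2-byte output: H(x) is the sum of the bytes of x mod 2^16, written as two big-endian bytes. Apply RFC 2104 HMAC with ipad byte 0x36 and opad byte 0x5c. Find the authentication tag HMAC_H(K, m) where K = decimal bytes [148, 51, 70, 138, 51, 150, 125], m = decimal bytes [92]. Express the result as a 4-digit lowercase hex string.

Key decimal bytes [148, 51, 70, 138, 51, 150, 125] = 94 33 46 8a 33 96 7d is exactly B = 7 bytes: K' = 94 33 46 8a 33 96 7d.
K' ⊕ ipad = a2 05 70 bc 05 a0 4b.  K' ⊕ opad = c8 6f 1a d6 6f ca 21.
Inner input = (K'⊕ipad) ∥ m = a2 05 70 bc 05 a0 4b ∥ 5c.
Inner hash: sum = 162+5+112+188+5+160+75+92 = 799 → 03 1f.
Outer input = (K'⊕opad) ∥ inner = c8 6f 1a d6 6f ca 21 ∥ 03 1f.
Outer hash (tag): sum = 200+111+26+214+111+202+33+3+31 = 931 → 03 a3.

03a3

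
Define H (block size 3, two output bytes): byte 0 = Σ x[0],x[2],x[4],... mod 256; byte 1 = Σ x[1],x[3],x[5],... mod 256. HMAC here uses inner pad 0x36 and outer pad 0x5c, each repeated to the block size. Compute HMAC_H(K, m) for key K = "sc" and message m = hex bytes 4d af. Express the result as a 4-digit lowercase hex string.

2d69

Key "sc" = 73 63 is 2 bytes ≤ B = 3; zero-pad to 3 bytes: K' = 73 63 00.
K' ⊕ ipad = 45 55 36.  K' ⊕ opad = 2f 3f 5c.
Inner input = (K'⊕ipad) ∥ m = 45 55 36 ∥ 4d af.
Inner hash: even-index sum = 298 mod 256 = 42; odd-index sum = 162 mod 256 = 162 → 2a a2.
Outer input = (K'⊕opad) ∥ inner = 2f 3f 5c ∥ 2a a2.
Outer hash (tag): even-index sum = 301 mod 256 = 45; odd-index sum = 105 mod 256 = 105 → 2d 69.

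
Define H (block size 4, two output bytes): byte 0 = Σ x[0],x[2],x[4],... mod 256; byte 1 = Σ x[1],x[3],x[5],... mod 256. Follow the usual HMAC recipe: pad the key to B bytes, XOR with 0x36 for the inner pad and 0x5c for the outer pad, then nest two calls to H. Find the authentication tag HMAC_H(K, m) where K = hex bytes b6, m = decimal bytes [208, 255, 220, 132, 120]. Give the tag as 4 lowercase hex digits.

20a7

Key hex bytes b6 is 1 byte ≤ B = 4; zero-pad to 4 bytes: K' = b6 00 00 00.
K' ⊕ ipad = 80 36 36 36.  K' ⊕ opad = ea 5c 5c 5c.
Inner input = (K'⊕ipad) ∥ m = 80 36 36 36 ∥ d0 ff dc 84 78.
Inner hash: even-index sum = 730 mod 256 = 218; odd-index sum = 495 mod 256 = 239 → da ef.
Outer input = (K'⊕opad) ∥ inner = ea 5c 5c 5c ∥ da ef.
Outer hash (tag): even-index sum = 544 mod 256 = 32; odd-index sum = 423 mod 256 = 167 → 20 a7.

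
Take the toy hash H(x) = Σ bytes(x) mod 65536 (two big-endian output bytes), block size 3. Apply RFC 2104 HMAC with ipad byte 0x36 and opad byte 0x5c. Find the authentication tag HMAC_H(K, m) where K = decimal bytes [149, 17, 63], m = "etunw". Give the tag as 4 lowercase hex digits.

Key decimal bytes [149, 17, 63] = 95 11 3f is exactly B = 3 bytes: K' = 95 11 3f.
K' ⊕ ipad = a3 27 09.  K' ⊕ opad = c9 4d 63.
Inner input = (K'⊕ipad) ∥ m = a3 27 09 ∥ 65 74 75 6e 77.
Inner hash: sum = 163+39+9+101+116+117+110+119 = 774 → 03 06.
Outer input = (K'⊕opad) ∥ inner = c9 4d 63 ∥ 03 06.
Outer hash (tag): sum = 201+77+99+3+6 = 386 → 01 82.

0182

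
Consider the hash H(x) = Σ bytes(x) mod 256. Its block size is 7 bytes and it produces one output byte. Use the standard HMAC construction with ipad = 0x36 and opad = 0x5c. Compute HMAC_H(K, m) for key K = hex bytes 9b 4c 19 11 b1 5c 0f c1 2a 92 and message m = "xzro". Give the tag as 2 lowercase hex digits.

d1

Key hex bytes 9b 4c 19 11 b1 5c 0f c1 2a 92 is 10 bytes > B = 7, so hash it first: H(key) = aa, then zero-pad to 7 bytes: K' = aa 00 00 00 00 00 00.
K' ⊕ ipad = 9c 36 36 36 36 36 36.  K' ⊕ opad = f6 5c 5c 5c 5c 5c 5c.
Inner input = (K'⊕ipad) ∥ m = 9c 36 36 36 36 36 36 ∥ 78 7a 72 6f.
Inner hash: sum = 156+54+54+54+54+54+54+120+122+114+111 = 947; mod 256 = 179 → b3.
Outer input = (K'⊕opad) ∥ inner = f6 5c 5c 5c 5c 5c 5c ∥ b3.
Outer hash (tag): sum = 246+92+92+92+92+92+92+179 = 977; mod 256 = 209 → d1.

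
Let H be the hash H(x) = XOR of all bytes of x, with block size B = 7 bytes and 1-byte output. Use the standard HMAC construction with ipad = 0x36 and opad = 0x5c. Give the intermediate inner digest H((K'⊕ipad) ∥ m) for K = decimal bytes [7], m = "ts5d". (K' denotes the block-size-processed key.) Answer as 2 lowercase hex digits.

Key decimal bytes [7] = 07 is 1 byte ≤ B = 7; zero-pad to 7 bytes: K' = 07 00 00 00 00 00 00.
K' ⊕ ipad = 31 36 36 36 36 36 36.
Inner input = 31 36 36 36 36 36 36 ∥ 74 73 35 64.
Inner hash: XOR 31⊕36⊕36⊕36⊕36⊕36⊕36⊕74⊕73⊕35⊕64 = 67.

67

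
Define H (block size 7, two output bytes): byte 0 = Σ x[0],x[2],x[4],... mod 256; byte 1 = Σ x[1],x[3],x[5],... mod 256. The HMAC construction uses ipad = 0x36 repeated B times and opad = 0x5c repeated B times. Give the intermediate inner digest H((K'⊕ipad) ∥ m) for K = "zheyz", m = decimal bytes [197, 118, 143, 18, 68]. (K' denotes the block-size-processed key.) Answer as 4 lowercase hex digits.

Key "zheyz" = 7a 68 65 79 7a is 5 bytes ≤ B = 7; zero-pad to 7 bytes: K' = 7a 68 65 79 7a 00 00.
K' ⊕ ipad = 4c 5e 53 4f 4c 36 36.
Inner input = 4c 5e 53 4f 4c 36 36 ∥ c5 76 8f 12 44.
Inner hash: even-index sum = 425 mod 256 = 169; odd-index sum = 635 mod 256 = 123 → a9 7b.

a97b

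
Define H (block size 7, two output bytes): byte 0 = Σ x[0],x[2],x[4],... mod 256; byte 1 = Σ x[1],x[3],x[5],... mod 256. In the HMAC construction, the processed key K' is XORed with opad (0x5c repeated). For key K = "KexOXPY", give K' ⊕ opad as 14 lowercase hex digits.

17392413040c05

Key "KexOXPY" = 4b 65 78 4f 58 50 59 is exactly B = 7 bytes: K' = 4b 65 78 4f 58 50 59.
XOR each byte with 0x5c: 4b⊕5c=17, 65⊕5c=39, 78⊕5c=24, 4f⊕5c=13, 58⊕5c=04, 50⊕5c=0c, 59⊕5c=05.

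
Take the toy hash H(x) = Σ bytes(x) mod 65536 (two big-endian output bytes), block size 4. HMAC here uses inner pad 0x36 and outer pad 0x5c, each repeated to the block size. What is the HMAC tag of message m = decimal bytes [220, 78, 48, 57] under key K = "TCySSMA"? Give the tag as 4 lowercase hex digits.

01d5

Key "TCySSMA" = 54 43 79 53 53 4d 41 is 7 bytes > B = 4, so hash it first: H(key) = 02 44, then zero-pad to 4 bytes: K' = 02 44 00 00.
K' ⊕ ipad = 34 72 36 36.  K' ⊕ opad = 5e 18 5c 5c.
Inner input = (K'⊕ipad) ∥ m = 34 72 36 36 ∥ dc 4e 30 39.
Inner hash: sum = 52+114+54+54+220+78+48+57 = 677 → 02 a5.
Outer input = (K'⊕opad) ∥ inner = 5e 18 5c 5c ∥ 02 a5.
Outer hash (tag): sum = 94+24+92+92+2+165 = 469 → 01 d5.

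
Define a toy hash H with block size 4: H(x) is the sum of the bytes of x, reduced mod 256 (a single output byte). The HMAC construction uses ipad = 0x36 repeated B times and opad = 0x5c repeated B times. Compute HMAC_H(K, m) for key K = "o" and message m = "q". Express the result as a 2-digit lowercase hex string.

Key "o" = 6f is 1 byte ≤ B = 4; zero-pad to 4 bytes: K' = 6f 00 00 00.
K' ⊕ ipad = 59 36 36 36.  K' ⊕ opad = 33 5c 5c 5c.
Inner input = (K'⊕ipad) ∥ m = 59 36 36 36 ∥ 71.
Inner hash: sum = 89+54+54+54+113 = 364; mod 256 = 108 → 6c.
Outer input = (K'⊕opad) ∥ inner = 33 5c 5c 5c ∥ 6c.
Outer hash (tag): sum = 51+92+92+92+108 = 435; mod 256 = 179 → b3.

b3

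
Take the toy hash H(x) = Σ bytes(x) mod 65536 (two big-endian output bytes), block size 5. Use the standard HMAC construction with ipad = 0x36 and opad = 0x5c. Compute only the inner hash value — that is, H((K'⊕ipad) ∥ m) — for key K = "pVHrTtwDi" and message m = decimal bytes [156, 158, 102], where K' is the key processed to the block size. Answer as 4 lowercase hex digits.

Key "pVHrTtwDi" = 70 56 48 72 54 74 77 44 69 is 9 bytes > B = 5, so hash it first: H(key) = 03 6c, then zero-pad to 5 bytes: K' = 03 6c 00 00 00.
K' ⊕ ipad = 35 5a 36 36 36.
Inner input = 35 5a 36 36 36 ∥ 9c 9e 66.
Inner hash: sum = 53+90+54+54+54+156+158+102 = 721 → 02 d1.

02d1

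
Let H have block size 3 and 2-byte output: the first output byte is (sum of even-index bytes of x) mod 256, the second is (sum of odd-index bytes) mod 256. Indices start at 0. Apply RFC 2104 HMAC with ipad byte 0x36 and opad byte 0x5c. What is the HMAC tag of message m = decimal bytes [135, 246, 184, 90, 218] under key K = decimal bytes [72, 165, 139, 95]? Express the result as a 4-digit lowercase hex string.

Key decimal bytes [72, 165, 139, 95] = 48 a5 8b 5f is 4 bytes > B = 3, so hash it first: H(key) = d3 04, then zero-pad to 3 bytes: K' = d3 04 00.
K' ⊕ ipad = e5 32 36.  K' ⊕ opad = 8f 58 5c.
Inner input = (K'⊕ipad) ∥ m = e5 32 36 ∥ 87 f6 b8 5a da.
Inner hash: even-index sum = 619 mod 256 = 107; odd-index sum = 587 mod 256 = 75 → 6b 4b.
Outer input = (K'⊕opad) ∥ inner = 8f 58 5c ∥ 6b 4b.
Outer hash (tag): even-index sum = 310 mod 256 = 54; odd-index sum = 195 mod 256 = 195 → 36 c3.

36c3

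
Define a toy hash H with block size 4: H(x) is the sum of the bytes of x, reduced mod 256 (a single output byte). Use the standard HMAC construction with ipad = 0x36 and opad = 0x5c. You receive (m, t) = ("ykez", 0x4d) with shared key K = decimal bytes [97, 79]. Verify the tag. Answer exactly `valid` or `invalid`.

Key decimal bytes [97, 79] = 61 4f is 2 bytes ≤ B = 4; zero-pad to 4 bytes: K' = 61 4f 00 00.
K' ⊕ ipad = 57 79 36 36; K' ⊕ opad = 3d 13 5c 5c.
Inner hash: sum = 87+121+54+54+121+107+101+122 = 767; mod 256 = 255 → ff.
Outer hash (recomputed tag): sum = 61+19+92+92+255 = 519; mod 256 = 7 → 07.
Recomputed tag = 07; claimed = 4d → mismatch.

invalid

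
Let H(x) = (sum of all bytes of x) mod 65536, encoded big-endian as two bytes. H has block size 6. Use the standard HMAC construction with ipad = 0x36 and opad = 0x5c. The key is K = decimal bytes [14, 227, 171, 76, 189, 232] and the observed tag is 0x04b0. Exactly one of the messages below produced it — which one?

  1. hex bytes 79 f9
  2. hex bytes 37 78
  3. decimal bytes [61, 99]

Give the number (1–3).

1

Key decimal bytes [14, 227, 171, 76, 189, 232] = 0e e3 ab 4c bd e8 is exactly B = 6 bytes: K' = 0e e3 ab 4c bd e8.
K' ⊕ ipad = 38 d5 9d 7a 8b de; K' ⊕ opad = 52 bf f7 10 e1 b4.
m1: inner = H(38 d5 9d 7a 8b de 79 f9) = 04 ff; tag = H(52 bf f7 10 e1 b4 04 ff) = 04b0 ← matches
m2: inner = H(38 d5 9d 7a 8b de 37 78) = 04 3c; tag = H(52 bf f7 10 e1 b4 04 3c) = 03ed
m3: inner = H(38 d5 9d 7a 8b de 3d 63) = 04 2d; tag = H(52 bf f7 10 e1 b4 04 2d) = 03de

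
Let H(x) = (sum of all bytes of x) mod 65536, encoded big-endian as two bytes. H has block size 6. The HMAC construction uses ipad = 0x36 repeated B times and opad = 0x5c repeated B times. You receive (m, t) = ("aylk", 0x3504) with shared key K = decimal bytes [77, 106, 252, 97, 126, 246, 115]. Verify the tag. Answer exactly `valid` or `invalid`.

invalid

Key decimal bytes [77, 106, 252, 97, 126, 246, 115] = 4d 6a fc 61 7e f6 73 is 7 bytes > B = 6, so hash it first: H(key) = 03 fb, then zero-pad to 6 bytes: K' = 03 fb 00 00 00 00.
K' ⊕ ipad = 35 cd 36 36 36 36; K' ⊕ opad = 5f a7 5c 5c 5c 5c.
Inner hash: sum = 53+205+54+54+54+54+97+121+108+107 = 907 → 03 8b.
Outer hash (recomputed tag): sum = 95+167+92+92+92+92+3+139 = 772 → 03 04.
Recomputed tag = 0304; claimed = 3504 → mismatch.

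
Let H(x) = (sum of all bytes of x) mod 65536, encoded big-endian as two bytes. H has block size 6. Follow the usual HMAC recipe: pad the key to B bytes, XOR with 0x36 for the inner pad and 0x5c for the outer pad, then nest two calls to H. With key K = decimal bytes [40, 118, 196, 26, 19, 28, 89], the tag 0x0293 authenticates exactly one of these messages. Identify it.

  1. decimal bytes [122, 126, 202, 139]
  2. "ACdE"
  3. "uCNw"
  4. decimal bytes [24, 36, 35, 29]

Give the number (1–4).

Key decimal bytes [40, 118, 196, 26, 19, 28, 89] = 28 76 c4 1a 13 1c 59 is 7 bytes > B = 6, so hash it first: H(key) = 02 04, then zero-pad to 6 bytes: K' = 02 04 00 00 00 00.
K' ⊕ ipad = 34 32 36 36 36 36; K' ⊕ opad = 5e 58 5c 5c 5c 5c.
m1: inner = H(34 32 36 36 36 36 7a 7e ca 8b) = 03 8b; tag = H(5e 58 5c 5c 5c 5c 03 8b) = 02b4
m2: inner = H(34 32 36 36 36 36 41 43 64 45) = 02 6b; tag = H(5e 58 5c 5c 5c 5c 02 6b) = 0293 ← matches
m3: inner = H(34 32 36 36 36 36 75 43 4e 77) = 02 bb; tag = H(5e 58 5c 5c 5c 5c 02 bb) = 02e3
m4: inner = H(34 32 36 36 36 36 18 24 23 1d) = 01 ba; tag = H(5e 58 5c 5c 5c 5c 01 ba) = 02e1

2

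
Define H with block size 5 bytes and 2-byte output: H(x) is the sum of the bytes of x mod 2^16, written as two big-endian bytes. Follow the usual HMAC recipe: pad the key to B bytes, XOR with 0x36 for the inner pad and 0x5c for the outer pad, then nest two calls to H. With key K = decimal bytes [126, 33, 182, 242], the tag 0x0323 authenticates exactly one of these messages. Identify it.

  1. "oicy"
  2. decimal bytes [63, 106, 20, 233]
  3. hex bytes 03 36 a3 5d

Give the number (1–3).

Key decimal bytes [126, 33, 182, 242] = 7e 21 b6 f2 is 4 bytes ≤ B = 5; zero-pad to 5 bytes: K' = 7e 21 b6 f2 00.
K' ⊕ ipad = 48 17 80 c4 36; K' ⊕ opad = 22 7d ea ae 5c.
m1: inner = H(48 17 80 c4 36 6f 69 63 79) = 03 8d; tag = H(22 7d ea ae 5c 03 8d) = 0323 ← matches
m2: inner = H(48 17 80 c4 36 3f 6a 14 e9) = 03 7f; tag = H(22 7d ea ae 5c 03 7f) = 0315
m3: inner = H(48 17 80 c4 36 03 36 a3 5d) = 03 12; tag = H(22 7d ea ae 5c 03 12) = 02a8

1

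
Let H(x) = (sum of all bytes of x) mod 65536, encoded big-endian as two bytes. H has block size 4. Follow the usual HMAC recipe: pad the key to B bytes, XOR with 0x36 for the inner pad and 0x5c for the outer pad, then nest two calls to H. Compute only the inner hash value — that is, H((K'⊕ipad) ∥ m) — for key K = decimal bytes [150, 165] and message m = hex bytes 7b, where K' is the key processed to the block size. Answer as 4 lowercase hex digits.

Key decimal bytes [150, 165] = 96 a5 is 2 bytes ≤ B = 4; zero-pad to 4 bytes: K' = 96 a5 00 00.
K' ⊕ ipad = a0 93 36 36.
Inner input = a0 93 36 36 ∥ 7b.
Inner hash: sum = 160+147+54+54+123 = 538 → 02 1a.

021a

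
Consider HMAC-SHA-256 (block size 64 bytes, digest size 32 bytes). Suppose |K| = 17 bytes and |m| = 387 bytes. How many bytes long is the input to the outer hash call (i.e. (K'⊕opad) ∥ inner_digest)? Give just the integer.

Key is 17 ≤ 64 bytes, zero-padded: |K'| = 64.
Outer input = (K'⊕opad) ∥ H(inner) → 64 + 32 = 96 bytes.

96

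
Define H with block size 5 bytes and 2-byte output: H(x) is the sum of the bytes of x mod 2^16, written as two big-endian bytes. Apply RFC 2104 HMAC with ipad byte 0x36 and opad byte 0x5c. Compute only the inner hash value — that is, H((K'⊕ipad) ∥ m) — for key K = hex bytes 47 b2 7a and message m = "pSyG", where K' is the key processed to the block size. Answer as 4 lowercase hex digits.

0330

Key hex bytes 47 b2 7a is 3 bytes ≤ B = 5; zero-pad to 5 bytes: K' = 47 b2 7a 00 00.
K' ⊕ ipad = 71 84 4c 36 36.
Inner input = 71 84 4c 36 36 ∥ 70 53 79 47.
Inner hash: sum = 113+132+76+54+54+112+83+121+71 = 816 → 03 30.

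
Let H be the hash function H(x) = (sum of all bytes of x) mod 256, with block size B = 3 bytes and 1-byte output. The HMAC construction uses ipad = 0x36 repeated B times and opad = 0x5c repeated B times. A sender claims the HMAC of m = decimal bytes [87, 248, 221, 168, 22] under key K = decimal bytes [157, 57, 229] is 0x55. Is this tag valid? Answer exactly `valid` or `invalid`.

invalid

Key decimal bytes [157, 57, 229] = 9d 39 e5 is exactly B = 3 bytes: K' = 9d 39 e5.
K' ⊕ ipad = ab 0f d3; K' ⊕ opad = c1 65 b9.
Inner hash: sum = 171+15+211+87+248+221+168+22 = 1143; mod 256 = 119 → 77.
Outer hash (recomputed tag): sum = 193+101+185+119 = 598; mod 256 = 86 → 56.
Recomputed tag = 56; claimed = 55 → mismatch.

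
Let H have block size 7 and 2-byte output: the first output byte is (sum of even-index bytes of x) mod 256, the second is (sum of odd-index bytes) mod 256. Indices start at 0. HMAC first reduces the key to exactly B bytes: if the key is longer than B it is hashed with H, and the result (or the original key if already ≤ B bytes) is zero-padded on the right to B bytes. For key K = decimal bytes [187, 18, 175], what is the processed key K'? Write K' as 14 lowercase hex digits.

bb12af00000000

Key decimal bytes [187, 18, 175] = bb 12 af is 3 bytes ≤ B = 7; zero-pad to 7 bytes: K' = bb 12 af 00 00 00 00.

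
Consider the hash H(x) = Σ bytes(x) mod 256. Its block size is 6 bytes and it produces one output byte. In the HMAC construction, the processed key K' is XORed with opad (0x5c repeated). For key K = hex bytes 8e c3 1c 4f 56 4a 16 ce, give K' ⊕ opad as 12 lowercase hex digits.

1c5c5c5c5c5c

Key hex bytes 8e c3 1c 4f 56 4a 16 ce is 8 bytes > B = 6, so hash it first: H(key) = 40, then zero-pad to 6 bytes: K' = 40 00 00 00 00 00.
XOR each byte with 0x5c: 40⊕5c=1c, 00⊕5c=5c, 00⊕5c=5c, 00⊕5c=5c, 00⊕5c=5c, 00⊕5c=5c.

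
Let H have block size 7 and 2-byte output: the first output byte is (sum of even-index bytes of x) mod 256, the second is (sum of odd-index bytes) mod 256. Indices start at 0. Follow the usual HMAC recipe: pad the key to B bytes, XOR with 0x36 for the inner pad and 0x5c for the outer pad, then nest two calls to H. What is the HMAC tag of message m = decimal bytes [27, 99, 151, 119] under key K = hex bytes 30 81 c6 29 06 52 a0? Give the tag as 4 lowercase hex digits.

48f6

Key hex bytes 30 81 c6 29 06 52 a0 is exactly B = 7 bytes: K' = 30 81 c6 29 06 52 a0.
K' ⊕ ipad = 06 b7 f0 1f 30 64 96.  K' ⊕ opad = 6c dd 9a 75 5a 0e fc.
Inner input = (K'⊕ipad) ∥ m = 06 b7 f0 1f 30 64 96 ∥ 1b 63 97 77.
Inner hash: even-index sum = 662 mod 256 = 150; odd-index sum = 492 mod 256 = 236 → 96 ec.
Outer input = (K'⊕opad) ∥ inner = 6c dd 9a 75 5a 0e fc ∥ 96 ec.
Outer hash (tag): even-index sum = 840 mod 256 = 72; odd-index sum = 502 mod 256 = 246 → 48 f6.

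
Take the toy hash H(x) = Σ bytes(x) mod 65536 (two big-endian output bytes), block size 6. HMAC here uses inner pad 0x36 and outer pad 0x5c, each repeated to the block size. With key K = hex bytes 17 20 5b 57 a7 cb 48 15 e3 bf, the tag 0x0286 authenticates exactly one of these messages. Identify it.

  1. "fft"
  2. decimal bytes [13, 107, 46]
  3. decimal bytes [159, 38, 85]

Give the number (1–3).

1

Key hex bytes 17 20 5b 57 a7 cb 48 15 e3 bf is 10 bytes > B = 6, so hash it first: H(key) = 04 5a, then zero-pad to 6 bytes: K' = 04 5a 00 00 00 00.
K' ⊕ ipad = 32 6c 36 36 36 36; K' ⊕ opad = 58 06 5c 5c 5c 5c.
m1: inner = H(32 6c 36 36 36 36 66 66 74) = 02 b6; tag = H(58 06 5c 5c 5c 5c 02 b6) = 0286 ← matches
m2: inner = H(32 6c 36 36 36 36 0d 6b 2e) = 02 1c; tag = H(58 06 5c 5c 5c 5c 02 1c) = 01ec
m3: inner = H(32 6c 36 36 36 36 9f 26 55) = 02 90; tag = H(58 06 5c 5c 5c 5c 02 90) = 0260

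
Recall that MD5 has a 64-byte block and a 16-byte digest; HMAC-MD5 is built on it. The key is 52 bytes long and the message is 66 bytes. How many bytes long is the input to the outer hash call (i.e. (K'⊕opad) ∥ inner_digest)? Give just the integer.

80

Key is 52 ≤ 64 bytes, zero-padded: |K'| = 64.
Outer input = (K'⊕opad) ∥ H(inner) → 64 + 16 = 80 bytes.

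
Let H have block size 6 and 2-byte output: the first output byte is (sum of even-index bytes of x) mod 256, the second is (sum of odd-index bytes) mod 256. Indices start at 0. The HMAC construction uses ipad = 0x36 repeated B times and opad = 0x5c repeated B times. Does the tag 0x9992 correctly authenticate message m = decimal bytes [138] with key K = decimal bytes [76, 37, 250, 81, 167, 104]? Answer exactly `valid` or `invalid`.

invalid

Key decimal bytes [76, 37, 250, 81, 167, 104] = 4c 25 fa 51 a7 68 is exactly B = 6 bytes: K' = 4c 25 fa 51 a7 68.
K' ⊕ ipad = 7a 13 cc 67 91 5e; K' ⊕ opad = 10 79 a6 0d fb 34.
Inner hash: even-index sum = 609 mod 256 = 97; odd-index sum = 216 mod 256 = 216 → 61 d8.
Outer hash (recomputed tag): even-index sum = 530 mod 256 = 18; odd-index sum = 402 mod 256 = 146 → 12 92.
Recomputed tag = 1292; claimed = 9992 → mismatch.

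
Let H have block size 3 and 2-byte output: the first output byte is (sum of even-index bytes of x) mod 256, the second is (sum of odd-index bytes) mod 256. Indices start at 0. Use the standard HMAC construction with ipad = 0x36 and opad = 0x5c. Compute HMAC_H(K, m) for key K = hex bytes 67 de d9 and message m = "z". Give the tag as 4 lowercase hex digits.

Key hex bytes 67 de d9 is exactly B = 3 bytes: K' = 67 de d9.
K' ⊕ ipad = 51 e8 ef.  K' ⊕ opad = 3b 82 85.
Inner input = (K'⊕ipad) ∥ m = 51 e8 ef ∥ 7a.
Inner hash: even-index sum = 320 mod 256 = 64; odd-index sum = 354 mod 256 = 98 → 40 62.
Outer input = (K'⊕opad) ∥ inner = 3b 82 85 ∥ 40 62.
Outer hash (tag): even-index sum = 290 mod 256 = 34; odd-index sum = 194 mod 256 = 194 → 22 c2.

22c2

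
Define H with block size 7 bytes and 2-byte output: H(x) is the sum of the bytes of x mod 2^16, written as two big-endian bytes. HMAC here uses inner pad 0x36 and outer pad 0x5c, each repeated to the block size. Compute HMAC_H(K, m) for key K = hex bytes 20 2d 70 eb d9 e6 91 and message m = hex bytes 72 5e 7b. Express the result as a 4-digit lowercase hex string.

Key hex bytes 20 2d 70 eb d9 e6 91 is exactly B = 7 bytes: K' = 20 2d 70 eb d9 e6 91.
K' ⊕ ipad = 16 1b 46 dd ef d0 a7.  K' ⊕ opad = 7c 71 2c b7 85 ba cd.
Inner input = (K'⊕ipad) ∥ m = 16 1b 46 dd ef d0 a7 ∥ 72 5e 7b.
Inner hash: sum = 22+27+70+221+239+208+167+114+94+123 = 1285 → 05 05.
Outer input = (K'⊕opad) ∥ inner = 7c 71 2c b7 85 ba cd ∥ 05 05.
Outer hash (tag): sum = 124+113+44+183+133+186+205+5+5 = 998 → 03 e6.

03e6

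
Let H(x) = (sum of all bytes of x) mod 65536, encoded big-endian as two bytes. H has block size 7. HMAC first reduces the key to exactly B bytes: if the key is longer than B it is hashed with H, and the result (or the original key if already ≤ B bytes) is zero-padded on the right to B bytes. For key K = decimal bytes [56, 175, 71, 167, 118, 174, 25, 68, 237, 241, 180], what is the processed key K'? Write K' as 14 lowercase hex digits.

05e80000000000

|K| = 11 > B = 7, so first hash the key.
H(K): sum = 56+175+71+167+118+174+25+68+237+241+180 = 1512 → 05 e8.
Zero-pad H(K) = 05 e8 to 7 bytes: K' = 05 e8 00 00 00 00 00.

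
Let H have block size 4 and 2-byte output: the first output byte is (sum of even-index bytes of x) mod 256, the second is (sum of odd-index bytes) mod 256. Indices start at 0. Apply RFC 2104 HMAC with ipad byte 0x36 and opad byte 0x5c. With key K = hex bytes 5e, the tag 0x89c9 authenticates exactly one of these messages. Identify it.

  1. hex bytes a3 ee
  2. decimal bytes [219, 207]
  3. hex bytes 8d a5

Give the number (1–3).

Key hex bytes 5e is 1 byte ≤ B = 4; zero-pad to 4 bytes: K' = 5e 00 00 00.
K' ⊕ ipad = 68 36 36 36; K' ⊕ opad = 02 5c 5c 5c.
m1: inner = H(68 36 36 36 a3 ee) = 41 5a; tag = H(02 5c 5c 5c 41 5a) = 9f12
m2: inner = H(68 36 36 36 db cf) = 79 3b; tag = H(02 5c 5c 5c 79 3b) = d7f3
m3: inner = H(68 36 36 36 8d a5) = 2b 11; tag = H(02 5c 5c 5c 2b 11) = 89c9 ← matches

3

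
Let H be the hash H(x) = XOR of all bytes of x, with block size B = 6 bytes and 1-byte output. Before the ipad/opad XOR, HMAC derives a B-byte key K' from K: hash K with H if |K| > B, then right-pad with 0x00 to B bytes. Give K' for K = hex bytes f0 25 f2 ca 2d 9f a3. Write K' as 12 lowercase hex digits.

fc0000000000

|K| = 7 > B = 6, so first hash the key.
H(K): XOR f0⊕25⊕f2⊕ca⊕2d⊕9f⊕a3 = fc.
Zero-pad H(K) = fc to 6 bytes: K' = fc 00 00 00 00 00.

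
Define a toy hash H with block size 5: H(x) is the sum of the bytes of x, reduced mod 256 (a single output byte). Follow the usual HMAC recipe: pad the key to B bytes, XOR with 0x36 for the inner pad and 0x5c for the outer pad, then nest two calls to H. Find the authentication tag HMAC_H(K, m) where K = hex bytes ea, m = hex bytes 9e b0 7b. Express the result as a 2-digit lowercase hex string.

Key hex bytes ea is 1 byte ≤ B = 5; zero-pad to 5 bytes: K' = ea 00 00 00 00.
K' ⊕ ipad = dc 36 36 36 36.  K' ⊕ opad = b6 5c 5c 5c 5c.
Inner input = (K'⊕ipad) ∥ m = dc 36 36 36 36 ∥ 9e b0 7b.
Inner hash: sum = 220+54+54+54+54+158+176+123 = 893; mod 256 = 125 → 7d.
Outer input = (K'⊕opad) ∥ inner = b6 5c 5c 5c 5c ∥ 7d.
Outer hash (tag): sum = 182+92+92+92+92+125 = 675; mod 256 = 163 → a3.

a3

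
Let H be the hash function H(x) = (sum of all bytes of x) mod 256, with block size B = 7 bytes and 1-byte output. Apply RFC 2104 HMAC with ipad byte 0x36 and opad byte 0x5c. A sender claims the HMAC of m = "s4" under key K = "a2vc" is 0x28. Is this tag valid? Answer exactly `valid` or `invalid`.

Key "a2vc" = 61 32 76 63 is 4 bytes ≤ B = 7; zero-pad to 7 bytes: K' = 61 32 76 63 00 00 00.
K' ⊕ ipad = 57 04 40 55 36 36 36; K' ⊕ opad = 3d 6e 2a 3f 5c 5c 5c.
Inner hash: sum = 87+4+64+85+54+54+54+115+52 = 569; mod 256 = 57 → 39.
Outer hash (recomputed tag): sum = 61+110+42+63+92+92+92+57 = 609; mod 256 = 97 → 61.
Recomputed tag = 61; claimed = 28 → mismatch.

invalid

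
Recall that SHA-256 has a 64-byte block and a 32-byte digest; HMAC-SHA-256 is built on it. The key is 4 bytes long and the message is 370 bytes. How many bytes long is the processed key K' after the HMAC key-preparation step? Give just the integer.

64

Key is 4 ≤ 64 bytes, zero-padded: |K'| = 64.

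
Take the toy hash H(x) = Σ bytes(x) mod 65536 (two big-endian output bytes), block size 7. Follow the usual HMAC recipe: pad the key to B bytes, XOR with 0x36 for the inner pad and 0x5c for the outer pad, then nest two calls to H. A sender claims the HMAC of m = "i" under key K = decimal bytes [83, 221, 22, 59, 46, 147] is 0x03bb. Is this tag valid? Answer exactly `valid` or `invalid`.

Key decimal bytes [83, 221, 22, 59, 46, 147] = 53 dd 16 3b 2e 93 is 6 bytes ≤ B = 7; zero-pad to 7 bytes: K' = 53 dd 16 3b 2e 93 00.
K' ⊕ ipad = 65 eb 20 0d 18 a5 36; K' ⊕ opad = 0f 81 4a 67 72 cf 5c.
Inner hash: sum = 101+235+32+13+24+165+54+105 = 729 → 02 d9.
Outer hash (recomputed tag): sum = 15+129+74+103+114+207+92+2+217 = 953 → 03 b9.
Recomputed tag = 03b9; claimed = 03bb → mismatch.

invalid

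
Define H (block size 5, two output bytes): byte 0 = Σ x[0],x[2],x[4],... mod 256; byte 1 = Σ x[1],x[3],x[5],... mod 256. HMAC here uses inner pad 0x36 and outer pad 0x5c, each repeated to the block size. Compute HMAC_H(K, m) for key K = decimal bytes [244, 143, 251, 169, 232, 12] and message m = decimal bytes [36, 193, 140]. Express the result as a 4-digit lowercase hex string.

9b82

Key decimal bytes [244, 143, 251, 169, 232, 12] = f4 8f fb a9 e8 0c is 6 bytes > B = 5, so hash it first: H(key) = d7 44, then zero-pad to 5 bytes: K' = d7 44 00 00 00.
K' ⊕ ipad = e1 72 36 36 36.  K' ⊕ opad = 8b 18 5c 5c 5c.
Inner input = (K'⊕ipad) ∥ m = e1 72 36 36 36 ∥ 24 c1 8c.
Inner hash: even-index sum = 526 mod 256 = 14; odd-index sum = 344 mod 256 = 88 → 0e 58.
Outer input = (K'⊕opad) ∥ inner = 8b 18 5c 5c 5c ∥ 0e 58.
Outer hash (tag): even-index sum = 411 mod 256 = 155; odd-index sum = 130 mod 256 = 130 → 9b 82.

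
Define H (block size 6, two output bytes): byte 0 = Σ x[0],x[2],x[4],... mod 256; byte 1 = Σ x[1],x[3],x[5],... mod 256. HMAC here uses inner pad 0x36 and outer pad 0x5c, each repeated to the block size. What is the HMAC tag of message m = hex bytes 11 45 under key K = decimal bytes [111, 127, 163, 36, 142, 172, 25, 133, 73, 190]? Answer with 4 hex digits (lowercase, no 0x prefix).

Key decimal bytes [111, 127, 163, 36, 142, 172, 25, 133, 73, 190] = 6f 7f a3 24 8e ac 19 85 49 be is 10 bytes > B = 6, so hash it first: H(key) = 02 92, then zero-pad to 6 bytes: K' = 02 92 00 00 00 00.
K' ⊕ ipad = 34 a4 36 36 36 36.  K' ⊕ opad = 5e ce 5c 5c 5c 5c.
Inner input = (K'⊕ipad) ∥ m = 34 a4 36 36 36 36 ∥ 11 45.
Inner hash: even-index sum = 177 mod 256 = 177; odd-index sum = 341 mod 256 = 85 → b1 55.
Outer input = (K'⊕opad) ∥ inner = 5e ce 5c 5c 5c 5c ∥ b1 55.
Outer hash (tag): even-index sum = 455 mod 256 = 199; odd-index sum = 475 mod 256 = 219 → c7 db.

c7db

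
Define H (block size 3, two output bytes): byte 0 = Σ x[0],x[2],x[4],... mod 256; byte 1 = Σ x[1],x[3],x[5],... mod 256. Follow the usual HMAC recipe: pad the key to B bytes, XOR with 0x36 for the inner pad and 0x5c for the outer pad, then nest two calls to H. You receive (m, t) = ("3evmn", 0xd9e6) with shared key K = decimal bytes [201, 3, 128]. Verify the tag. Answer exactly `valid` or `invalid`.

Key decimal bytes [201, 3, 128] = c9 03 80 is exactly B = 3 bytes: K' = c9 03 80.
K' ⊕ ipad = ff 35 b6; K' ⊕ opad = 95 5f dc.
Inner hash: even-index sum = 647 mod 256 = 135; odd-index sum = 332 mod 256 = 76 → 87 4c.
Outer hash (recomputed tag): even-index sum = 445 mod 256 = 189; odd-index sum = 230 mod 256 = 230 → bd e6.
Recomputed tag = bde6; claimed = d9e6 → mismatch.

invalid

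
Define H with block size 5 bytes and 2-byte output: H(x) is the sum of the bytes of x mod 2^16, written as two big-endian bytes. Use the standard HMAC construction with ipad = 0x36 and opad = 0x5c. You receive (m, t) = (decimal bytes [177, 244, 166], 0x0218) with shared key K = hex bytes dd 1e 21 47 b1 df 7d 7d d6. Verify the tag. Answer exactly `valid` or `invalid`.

invalid

Key hex bytes dd 1e 21 47 b1 df 7d 7d d6 is 9 bytes > B = 5, so hash it first: H(key) = 04 c3, then zero-pad to 5 bytes: K' = 04 c3 00 00 00.
K' ⊕ ipad = 32 f5 36 36 36; K' ⊕ opad = 58 9f 5c 5c 5c.
Inner hash: sum = 50+245+54+54+54+177+244+166 = 1044 → 04 14.
Outer hash (recomputed tag): sum = 88+159+92+92+92+4+20 = 547 → 02 23.
Recomputed tag = 0223; claimed = 0218 → mismatch.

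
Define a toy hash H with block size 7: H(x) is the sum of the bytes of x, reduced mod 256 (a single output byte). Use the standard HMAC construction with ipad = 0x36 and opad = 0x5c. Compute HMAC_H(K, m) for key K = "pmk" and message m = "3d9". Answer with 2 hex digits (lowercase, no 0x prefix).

Key "pmk" = 70 6d 6b is 3 bytes ≤ B = 7; zero-pad to 7 bytes: K' = 70 6d 6b 00 00 00 00.
K' ⊕ ipad = 46 5b 5d 36 36 36 36.  K' ⊕ opad = 2c 31 37 5c 5c 5c 5c.
Inner input = (K'⊕ipad) ∥ m = 46 5b 5d 36 36 36 36 ∥ 33 64 39.
Inner hash: sum = 70+91+93+54+54+54+54+51+100+57 = 678; mod 256 = 166 → a6.
Outer input = (K'⊕opad) ∥ inner = 2c 31 37 5c 5c 5c 5c ∥ a6.
Outer hash (tag): sum = 44+49+55+92+92+92+92+166 = 682; mod 256 = 170 → aa.

aa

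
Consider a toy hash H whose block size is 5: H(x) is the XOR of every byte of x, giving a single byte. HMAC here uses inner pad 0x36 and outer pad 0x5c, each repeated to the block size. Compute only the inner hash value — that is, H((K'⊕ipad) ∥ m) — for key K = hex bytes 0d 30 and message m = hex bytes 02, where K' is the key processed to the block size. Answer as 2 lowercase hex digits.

Key hex bytes 0d 30 is 2 bytes ≤ B = 5; zero-pad to 5 bytes: K' = 0d 30 00 00 00.
K' ⊕ ipad = 3b 06 36 36 36.
Inner input = 3b 06 36 36 36 ∥ 02.
Inner hash: XOR 3b⊕06⊕36⊕36⊕36⊕02 = 09.

09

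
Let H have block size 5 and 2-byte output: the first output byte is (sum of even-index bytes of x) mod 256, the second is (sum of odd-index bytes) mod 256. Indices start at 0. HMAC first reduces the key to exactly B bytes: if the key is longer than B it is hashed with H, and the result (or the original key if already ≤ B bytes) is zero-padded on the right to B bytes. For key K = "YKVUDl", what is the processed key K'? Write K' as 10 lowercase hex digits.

f30c000000

|K| = 6 > B = 5, so first hash the key.
H(K): even-index sum = 243 mod 256 = 243; odd-index sum = 268 mod 256 = 12 → f3 0c.
Zero-pad H(K) = f3 0c to 5 bytes: K' = f3 0c 00 00 00.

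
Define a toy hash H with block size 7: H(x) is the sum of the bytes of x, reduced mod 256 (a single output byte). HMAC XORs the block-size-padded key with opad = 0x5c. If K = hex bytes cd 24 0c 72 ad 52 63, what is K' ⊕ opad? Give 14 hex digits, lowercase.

9178502ef10e3f

Key hex bytes cd 24 0c 72 ad 52 63 is exactly B = 7 bytes: K' = cd 24 0c 72 ad 52 63.
XOR each byte with 0x5c: cd⊕5c=91, 24⊕5c=78, 0c⊕5c=50, 72⊕5c=2e, ad⊕5c=f1, 52⊕5c=0e, 63⊕5c=3f.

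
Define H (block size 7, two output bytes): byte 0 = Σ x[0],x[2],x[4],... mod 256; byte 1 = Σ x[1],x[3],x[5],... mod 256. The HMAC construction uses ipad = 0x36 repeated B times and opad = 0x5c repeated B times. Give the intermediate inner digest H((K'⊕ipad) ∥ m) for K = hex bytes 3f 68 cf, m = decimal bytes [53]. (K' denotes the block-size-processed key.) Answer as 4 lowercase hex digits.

Key hex bytes 3f 68 cf is 3 bytes ≤ B = 7; zero-pad to 7 bytes: K' = 3f 68 cf 00 00 00 00.
K' ⊕ ipad = 09 5e f9 36 36 36 36.
Inner input = 09 5e f9 36 36 36 36 ∥ 35.
Inner hash: even-index sum = 366 mod 256 = 110; odd-index sum = 255 mod 256 = 255 → 6e ff.

6eff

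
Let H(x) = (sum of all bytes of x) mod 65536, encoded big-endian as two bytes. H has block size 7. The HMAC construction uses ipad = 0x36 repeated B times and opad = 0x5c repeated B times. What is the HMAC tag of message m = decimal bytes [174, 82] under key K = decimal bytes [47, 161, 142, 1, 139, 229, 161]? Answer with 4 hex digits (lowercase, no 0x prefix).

05f6

Key decimal bytes [47, 161, 142, 1, 139, 229, 161] = 2f a1 8e 01 8b e5 a1 is exactly B = 7 bytes: K' = 2f a1 8e 01 8b e5 a1.
K' ⊕ ipad = 19 97 b8 37 bd d3 97.  K' ⊕ opad = 73 fd d2 5d d7 b9 fd.
Inner input = (K'⊕ipad) ∥ m = 19 97 b8 37 bd d3 97 ∥ ae 52.
Inner hash: sum = 25+151+184+55+189+211+151+174+82 = 1222 → 04 c6.
Outer input = (K'⊕opad) ∥ inner = 73 fd d2 5d d7 b9 fd ∥ 04 c6.
Outer hash (tag): sum = 115+253+210+93+215+185+253+4+198 = 1526 → 05 f6.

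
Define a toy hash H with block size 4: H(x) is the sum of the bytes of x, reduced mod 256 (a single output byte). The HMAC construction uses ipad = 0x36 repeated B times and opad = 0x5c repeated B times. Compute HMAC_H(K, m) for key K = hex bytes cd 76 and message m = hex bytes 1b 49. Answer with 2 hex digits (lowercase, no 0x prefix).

7e

Key hex bytes cd 76 is 2 bytes ≤ B = 4; zero-pad to 4 bytes: K' = cd 76 00 00.
K' ⊕ ipad = fb 40 36 36.  K' ⊕ opad = 91 2a 5c 5c.
Inner input = (K'⊕ipad) ∥ m = fb 40 36 36 ∥ 1b 49.
Inner hash: sum = 251+64+54+54+27+73 = 523; mod 256 = 11 → 0b.
Outer input = (K'⊕opad) ∥ inner = 91 2a 5c 5c ∥ 0b.
Outer hash (tag): sum = 145+42+92+92+11 = 382; mod 256 = 126 → 7e.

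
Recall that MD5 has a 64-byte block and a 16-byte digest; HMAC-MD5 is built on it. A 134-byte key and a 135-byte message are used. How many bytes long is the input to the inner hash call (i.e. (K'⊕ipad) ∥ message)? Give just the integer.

Key is 134 > 64 bytes, so it is hashed to 16 bytes then zero-padded to 64: |K'| = 64.
Inner input = (K'⊕ipad) ∥ m → 64 + 135 = 199 bytes.

199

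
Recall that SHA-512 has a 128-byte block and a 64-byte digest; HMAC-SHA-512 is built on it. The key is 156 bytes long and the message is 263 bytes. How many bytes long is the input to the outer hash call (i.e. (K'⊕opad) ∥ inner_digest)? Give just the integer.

192

Key is 156 > 128 bytes, so it is hashed to 64 bytes then zero-padded to 128: |K'| = 128.
Outer input = (K'⊕opad) ∥ H(inner) → 128 + 64 = 192 bytes.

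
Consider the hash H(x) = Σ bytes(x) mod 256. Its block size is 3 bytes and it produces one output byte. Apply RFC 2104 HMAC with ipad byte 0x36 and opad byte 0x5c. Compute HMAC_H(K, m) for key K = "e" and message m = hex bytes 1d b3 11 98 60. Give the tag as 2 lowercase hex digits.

Key "e" = 65 is 1 byte ≤ B = 3; zero-pad to 3 bytes: K' = 65 00 00.
K' ⊕ ipad = 53 36 36.  K' ⊕ opad = 39 5c 5c.
Inner input = (K'⊕ipad) ∥ m = 53 36 36 ∥ 1d b3 11 98 60.
Inner hash: sum = 83+54+54+29+179+17+152+96 = 664; mod 256 = 152 → 98.
Outer input = (K'⊕opad) ∥ inner = 39 5c 5c ∥ 98.
Outer hash (tag): sum = 57+92+92+152 = 393; mod 256 = 137 → 89.

89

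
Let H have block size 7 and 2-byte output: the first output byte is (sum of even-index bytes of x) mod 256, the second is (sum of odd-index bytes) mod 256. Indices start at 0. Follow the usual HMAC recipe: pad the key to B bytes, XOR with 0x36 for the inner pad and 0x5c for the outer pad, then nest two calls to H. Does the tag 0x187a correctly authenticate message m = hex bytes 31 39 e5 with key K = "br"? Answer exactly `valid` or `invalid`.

invalid

Key "br" = 62 72 is 2 bytes ≤ B = 7; zero-pad to 7 bytes: K' = 62 72 00 00 00 00 00.
K' ⊕ ipad = 54 44 36 36 36 36 36; K' ⊕ opad = 3e 2e 5c 5c 5c 5c 5c.
Inner hash: even-index sum = 303 mod 256 = 47; odd-index sum = 454 mod 256 = 198 → 2f c6.
Outer hash (recomputed tag): even-index sum = 536 mod 256 = 24; odd-index sum = 277 mod 256 = 21 → 18 15.
Recomputed tag = 1815; claimed = 187a → mismatch.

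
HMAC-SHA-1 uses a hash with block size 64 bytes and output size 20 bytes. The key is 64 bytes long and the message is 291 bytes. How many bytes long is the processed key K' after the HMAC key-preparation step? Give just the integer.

64

Key is 64 ≤ 64 bytes, zero-padded: |K'| = 64.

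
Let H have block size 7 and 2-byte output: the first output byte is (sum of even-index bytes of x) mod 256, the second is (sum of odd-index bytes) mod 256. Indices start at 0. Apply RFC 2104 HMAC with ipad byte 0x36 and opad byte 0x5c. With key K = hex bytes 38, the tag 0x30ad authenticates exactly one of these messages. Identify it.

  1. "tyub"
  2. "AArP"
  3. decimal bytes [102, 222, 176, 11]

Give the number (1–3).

Key hex bytes 38 is 1 byte ≤ B = 7; zero-pad to 7 bytes: K' = 38 00 00 00 00 00 00.
K' ⊕ ipad = 0e 36 36 36 36 36 36; K' ⊕ opad = 64 5c 5c 5c 5c 5c 5c.
m1: inner = H(0e 36 36 36 36 36 36 74 79 75 62) = 8b 8b; tag = H(64 5c 5c 5c 5c 5c 5c 8b 8b) = 039f
m2: inner = H(0e 36 36 36 36 36 36 41 41 72 50) = 41 55; tag = H(64 5c 5c 5c 5c 5c 5c 41 55) = cd55
m3: inner = H(0e 36 36 36 36 36 36 66 de b0 0b) = 99 b8; tag = H(64 5c 5c 5c 5c 5c 5c 99 b8) = 30ad ← matches

3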